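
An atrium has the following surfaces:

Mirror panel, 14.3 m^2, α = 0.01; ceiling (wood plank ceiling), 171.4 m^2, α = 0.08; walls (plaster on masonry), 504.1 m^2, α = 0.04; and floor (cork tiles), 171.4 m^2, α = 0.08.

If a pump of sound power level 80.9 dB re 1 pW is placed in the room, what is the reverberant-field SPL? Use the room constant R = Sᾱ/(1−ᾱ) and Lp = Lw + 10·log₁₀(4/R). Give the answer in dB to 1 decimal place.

69.9 dB

A = 47.731 sabins; S = 861.2 m^2.
ᾱ = 0.0554, so room constant R = A/(1−ᾱ) = 50.530 m^2.
Lp = Lw + 10 log₁₀(4/R) = 80.9 -11.01 = 69.9 dB.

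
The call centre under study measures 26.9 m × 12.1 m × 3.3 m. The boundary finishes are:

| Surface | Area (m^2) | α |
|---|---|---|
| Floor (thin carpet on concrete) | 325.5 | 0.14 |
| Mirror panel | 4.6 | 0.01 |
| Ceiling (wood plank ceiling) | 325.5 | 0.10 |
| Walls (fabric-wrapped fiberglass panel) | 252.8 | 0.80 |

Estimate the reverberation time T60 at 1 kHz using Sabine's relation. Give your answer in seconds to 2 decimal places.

A = Σ Sᵢαᵢ = 325.5*0.14 + 4.6*0.01 + 325.5*0.10 + 252.8*0.80 = 280.406 sabins.
V = 26.9·12.1·3.3 = 1074.117 m³.
Sabine: RT60 = 0.161 × 1074.117 / 280.406 = 0.62 s.

0.62 s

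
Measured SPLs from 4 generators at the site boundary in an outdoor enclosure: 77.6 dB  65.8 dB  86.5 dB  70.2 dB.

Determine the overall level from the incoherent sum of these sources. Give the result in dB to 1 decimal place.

Σ 10^(Lᵢ/10) = 5.185e+08.
L_total = 10·log₁₀(5.185e+08) = 87.1 dB.

87.1 dB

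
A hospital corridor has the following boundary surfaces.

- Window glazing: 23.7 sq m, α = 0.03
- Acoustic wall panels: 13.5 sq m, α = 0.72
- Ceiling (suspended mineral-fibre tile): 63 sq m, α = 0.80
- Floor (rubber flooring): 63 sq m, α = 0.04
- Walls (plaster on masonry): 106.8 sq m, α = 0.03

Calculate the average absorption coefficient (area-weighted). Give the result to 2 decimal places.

0.25

Total surface area S = 270.0 sq m.
Weighted sum Σ Sα = 66.555.
ᾱ = 66.555 / 270.0 = 0.25.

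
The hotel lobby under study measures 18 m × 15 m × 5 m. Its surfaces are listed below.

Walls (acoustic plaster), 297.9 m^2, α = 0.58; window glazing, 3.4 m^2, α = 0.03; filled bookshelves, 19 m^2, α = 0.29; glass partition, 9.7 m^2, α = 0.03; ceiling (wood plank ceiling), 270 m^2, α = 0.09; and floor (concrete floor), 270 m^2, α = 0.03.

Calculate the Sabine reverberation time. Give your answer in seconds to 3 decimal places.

1.030 seconds

Summing Sᵢαᵢ: 172.782 + 0.102 + 5.510 + 0.291 + 24.300 + 8.100 → A = 211.085 sabins.
Room volume: 1350 m³.
T = 0.161 V/A = 0.161·1350/211.085 = 1.030 s.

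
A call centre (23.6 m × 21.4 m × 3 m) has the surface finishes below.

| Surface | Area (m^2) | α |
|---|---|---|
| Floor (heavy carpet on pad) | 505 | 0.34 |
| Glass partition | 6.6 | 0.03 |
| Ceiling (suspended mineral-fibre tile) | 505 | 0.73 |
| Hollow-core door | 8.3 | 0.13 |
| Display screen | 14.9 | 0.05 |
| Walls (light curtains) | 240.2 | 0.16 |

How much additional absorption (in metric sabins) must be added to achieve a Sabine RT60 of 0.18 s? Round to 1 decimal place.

774.4 sabins

Summing Sᵢαᵢ: 171.700 + 0.198 + 368.650 + 1.079 + 0.745 + 38.432 → A₁ = 580.804 sabins.
Target A₂ = 0.161·1515.12/0.18 = 1355.191 sabins (V = 1515.12 m³).
Additional absorption ΔA = 1355.191 − 580.804 = 774.4 sabins.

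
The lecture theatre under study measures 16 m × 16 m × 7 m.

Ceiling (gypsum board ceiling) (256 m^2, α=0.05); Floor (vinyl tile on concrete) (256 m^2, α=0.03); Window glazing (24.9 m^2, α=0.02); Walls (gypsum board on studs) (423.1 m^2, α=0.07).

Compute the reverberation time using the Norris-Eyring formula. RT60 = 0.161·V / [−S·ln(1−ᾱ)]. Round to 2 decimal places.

5.55 sec

S = Σ Sᵢ = 960.0 m^2.
Σ(Sᵢαᵢ) = 256×0.05 + 256×0.03 + 24.9×0.02 + 423.1×0.07 = 50.595.
ᾱ = 50.595 / 960.0 = 0.0527.
−S·ln(1−ᾱ) = −960.0 × ln(1 − 0.0527) = 51.974.
V = 16 × 16 × 7 = 1792 m³.
RT60 = 0.161 × 1792 / 51.974 = 5.55 s.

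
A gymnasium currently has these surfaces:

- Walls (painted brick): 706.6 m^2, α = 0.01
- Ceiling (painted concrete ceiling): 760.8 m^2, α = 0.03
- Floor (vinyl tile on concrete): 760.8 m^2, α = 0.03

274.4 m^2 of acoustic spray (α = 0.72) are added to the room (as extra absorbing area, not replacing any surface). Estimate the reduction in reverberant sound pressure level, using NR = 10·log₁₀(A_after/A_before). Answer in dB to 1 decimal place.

6.8 dB

A_before = Σ Sᵢαᵢ = 706.6·0.01 + 760.8·0.03 + 760.8·0.03 = 52.714 sabins.
Treatment contributes 274.4·0.72 = 197.568 sabins.
A_after = 52.714 + 197.568 = 250.282 sabins.
Reduction = 10 log₁₀(A_after/A_before) = 10 log₁₀(4.7479) = 6.8 dB.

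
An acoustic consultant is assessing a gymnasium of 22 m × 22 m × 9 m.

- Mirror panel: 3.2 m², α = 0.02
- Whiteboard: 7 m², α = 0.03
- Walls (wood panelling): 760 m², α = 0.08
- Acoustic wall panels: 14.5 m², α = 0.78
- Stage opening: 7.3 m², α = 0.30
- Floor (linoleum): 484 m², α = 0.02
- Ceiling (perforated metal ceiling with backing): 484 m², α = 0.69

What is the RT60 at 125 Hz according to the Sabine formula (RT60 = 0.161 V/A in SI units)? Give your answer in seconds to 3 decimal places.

Total absorption A = 3.2×0.02 + 7×0.03 + 760×0.08 + 14.5×0.78 + 7.3×0.30 + 484×0.02 + 484×0.69
  = 0.064 + 0.210 + 60.800 + 11.310 + 2.190 + 9.680 + 333.960 = 418.214 m² sabins.
Room volume: 4356 m³.
Sabine: RT60 = 0.161 × 4356 / 418.214 = 1.677 s.

1.677 s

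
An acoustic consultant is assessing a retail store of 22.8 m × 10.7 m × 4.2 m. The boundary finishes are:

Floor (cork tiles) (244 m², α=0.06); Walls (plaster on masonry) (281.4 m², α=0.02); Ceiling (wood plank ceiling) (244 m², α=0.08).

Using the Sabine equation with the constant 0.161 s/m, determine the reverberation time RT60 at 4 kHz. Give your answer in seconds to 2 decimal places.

4.15 seconds

A = Σ Sᵢαᵢ = 244·0.06 + 281.4·0.02 + 244·0.08 = 39.788 sabins.
Volume V = 22.8 × 10.7 × 4.2 = 1024.632 m³.
Sabine: RT60 = 0.161 × 1024.632 / 39.788 = 4.15 s.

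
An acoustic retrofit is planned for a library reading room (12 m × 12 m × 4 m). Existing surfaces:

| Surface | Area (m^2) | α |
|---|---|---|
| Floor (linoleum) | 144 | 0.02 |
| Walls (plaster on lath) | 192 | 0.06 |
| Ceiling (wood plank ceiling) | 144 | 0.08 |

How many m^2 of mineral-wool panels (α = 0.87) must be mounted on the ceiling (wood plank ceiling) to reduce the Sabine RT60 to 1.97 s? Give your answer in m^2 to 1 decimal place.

Equivalent absorption area: A₁ = 144×0.02 + 192×0.06 + 144×0.08 = 25.920 m^2.
Required A₂ = 0.161·576/1.97 = 47.074 sabins.
Absorption to add: 47.074 − 25.920 = 21.154 sabins.
Each m^2 of panel replacing the ceiling (wood plank ceiling) adds (0.87 − 0.08) = 0.79 sabins.
Panel area = 21.154 / 0.79 = 26.8 m^2.

26.8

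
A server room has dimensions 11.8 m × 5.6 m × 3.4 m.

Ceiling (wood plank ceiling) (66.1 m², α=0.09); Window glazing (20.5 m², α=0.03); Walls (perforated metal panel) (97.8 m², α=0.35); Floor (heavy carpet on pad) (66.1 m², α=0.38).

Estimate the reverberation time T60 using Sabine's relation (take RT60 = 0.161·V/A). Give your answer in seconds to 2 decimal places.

0.55 s

Equivalent absorption area: A = 66.1*0.09 + 20.5*0.03 + 97.8*0.35 + 66.1*0.38 = 65.912 m².
V = 11.8·5.6·3.4 = 224.672 m³.
T = 0.161 V/A = 0.161·224.672/65.912 = 0.55 s.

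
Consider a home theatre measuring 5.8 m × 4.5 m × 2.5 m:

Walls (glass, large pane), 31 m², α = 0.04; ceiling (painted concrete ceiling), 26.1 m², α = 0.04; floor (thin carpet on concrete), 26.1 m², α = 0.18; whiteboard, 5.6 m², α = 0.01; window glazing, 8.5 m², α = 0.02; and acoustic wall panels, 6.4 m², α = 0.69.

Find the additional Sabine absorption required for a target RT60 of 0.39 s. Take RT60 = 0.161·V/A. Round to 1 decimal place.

Total absorption A₁ = 31*0.04 + 26.1*0.04 + 26.1*0.18 + 5.6*0.01 + 8.5*0.02 + 6.4*0.69
  = 1.240 + 1.044 + 4.698 + 0.056 + 0.170 + 4.416 = 11.624 m² sabins.
For T = 0.39 s, need A₂ = 0.161·V/T = 0.161·65.25/0.39 = 26.937 sabins.
Additional absorption ΔA = 26.937 − 11.624 = 15.3 sabins.

15.3 sabins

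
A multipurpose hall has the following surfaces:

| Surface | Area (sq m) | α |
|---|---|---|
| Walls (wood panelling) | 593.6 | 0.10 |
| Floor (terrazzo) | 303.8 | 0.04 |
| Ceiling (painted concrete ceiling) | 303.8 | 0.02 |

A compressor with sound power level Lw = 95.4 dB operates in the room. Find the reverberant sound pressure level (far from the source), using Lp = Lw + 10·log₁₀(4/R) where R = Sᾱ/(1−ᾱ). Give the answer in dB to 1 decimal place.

Σ(Sᵢαᵢ) = 593.6×0.10 + 303.8×0.04 + 303.8×0.02 = 77.588; total area S = 1201.2 sq m.
ᾱ = 0.0646, so room constant R = A/(1−ᾱ) = 82.946 sq m.
Lp = Lw + 10 log₁₀(4/R) = 95.4 -13.17 = 82.2 dB.

82.2 dB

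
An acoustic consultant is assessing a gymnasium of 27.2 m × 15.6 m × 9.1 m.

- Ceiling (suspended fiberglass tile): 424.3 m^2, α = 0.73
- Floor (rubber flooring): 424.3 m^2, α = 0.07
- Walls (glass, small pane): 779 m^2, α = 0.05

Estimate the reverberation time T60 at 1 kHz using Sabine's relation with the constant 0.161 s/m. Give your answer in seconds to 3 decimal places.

1.643 seconds

Summing Sᵢαᵢ: 309.739 + 29.701 + 38.950 → A = 378.390 sabins.
V = 27.2·15.6·9.1 = 3861.312 m³.
T = 0.161 V/A = 0.161·3861.312/378.390 = 1.643 s.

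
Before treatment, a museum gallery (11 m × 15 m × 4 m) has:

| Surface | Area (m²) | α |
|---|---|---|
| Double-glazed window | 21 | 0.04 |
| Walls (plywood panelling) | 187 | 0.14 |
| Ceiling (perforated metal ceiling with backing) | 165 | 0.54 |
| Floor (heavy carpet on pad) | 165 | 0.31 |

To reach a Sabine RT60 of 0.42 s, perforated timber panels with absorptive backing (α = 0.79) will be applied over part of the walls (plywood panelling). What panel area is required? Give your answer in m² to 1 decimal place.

131.9

Equivalent absorption area: A₁ = 21×0.04 + 187×0.14 + 165×0.54 + 165×0.31 = 167.270 m².
V = 660 m³. Target absorption A₂ = 0.161 × 660 / 0.42 = 253.000 sabins.
ΔA needed = 253.000 − 167.270 = 85.730 sabins.
Net gain per m²: Δα = 0.79 − 0.14 = 0.65.
Panel area = 85.730 / 0.65 = 131.9 m².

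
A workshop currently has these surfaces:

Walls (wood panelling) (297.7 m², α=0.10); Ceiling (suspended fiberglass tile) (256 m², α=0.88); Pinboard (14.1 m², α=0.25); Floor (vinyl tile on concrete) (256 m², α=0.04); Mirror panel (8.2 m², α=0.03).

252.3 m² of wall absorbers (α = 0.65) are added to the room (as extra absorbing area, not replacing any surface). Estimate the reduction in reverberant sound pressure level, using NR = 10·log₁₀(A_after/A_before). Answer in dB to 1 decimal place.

2.1 dB

Summing Sᵢαᵢ: 29.770 + 225.280 + 3.525 + 10.240 + 0.246 → A_before = 269.061 sabins.
Treatment contributes 252.3·0.65 = 163.995 sabins.
A_after = 269.061 + 163.995 = 433.056 sabins.
NR = 10·log₁₀(433.056/269.061) = 2.1 dB.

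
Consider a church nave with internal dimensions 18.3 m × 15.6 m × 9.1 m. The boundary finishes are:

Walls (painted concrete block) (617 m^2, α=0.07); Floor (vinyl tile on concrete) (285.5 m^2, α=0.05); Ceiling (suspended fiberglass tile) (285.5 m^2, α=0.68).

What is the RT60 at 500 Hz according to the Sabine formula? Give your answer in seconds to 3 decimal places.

Summing Sᵢαᵢ: 43.190 + 14.275 + 194.140 → A = 251.605 sabins.
V = 18.3·15.6·9.1 = 2597.868 m³.
Sabine: RT60 = 0.161 × 2597.868 / 251.605 = 1.662 s.

1.662 s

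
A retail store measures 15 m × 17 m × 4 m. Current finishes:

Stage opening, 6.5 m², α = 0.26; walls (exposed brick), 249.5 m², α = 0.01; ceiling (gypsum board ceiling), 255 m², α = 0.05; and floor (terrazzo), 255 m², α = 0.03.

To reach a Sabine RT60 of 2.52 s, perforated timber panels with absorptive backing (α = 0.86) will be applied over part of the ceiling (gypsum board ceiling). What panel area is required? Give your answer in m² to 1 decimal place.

50.1

Equivalent absorption area: A₁ = 6.5×0.26 + 249.5×0.01 + 255×0.05 + 255×0.03 = 24.585 m².
Required A₂ = 0.161·1020/2.52 = 65.167 sabins.
ΔA needed = 65.167 − 24.585 = 40.582 sabins.
Net gain per m²: Δα = 0.86 − 0.05 = 0.81.
Area = ΔA/Δα = 40.582/0.81 = 50.1 m².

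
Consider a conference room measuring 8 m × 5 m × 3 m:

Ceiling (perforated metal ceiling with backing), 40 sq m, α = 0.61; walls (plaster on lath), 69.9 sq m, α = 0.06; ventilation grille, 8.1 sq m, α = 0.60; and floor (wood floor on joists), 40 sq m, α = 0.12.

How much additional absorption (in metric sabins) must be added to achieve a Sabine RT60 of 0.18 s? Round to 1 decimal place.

Equivalent absorption area: A₁ = 40·0.61 + 69.9·0.06 + 8.1·0.60 + 40·0.12 = 38.254 sq m.
V = 120 m³. Required absorption A₂ = 0.161 × 120 / 0.18 = 107.333 sabins.
Additional absorption ΔA = 107.333 − 38.254 = 69.1 sabins.

69.1 sabins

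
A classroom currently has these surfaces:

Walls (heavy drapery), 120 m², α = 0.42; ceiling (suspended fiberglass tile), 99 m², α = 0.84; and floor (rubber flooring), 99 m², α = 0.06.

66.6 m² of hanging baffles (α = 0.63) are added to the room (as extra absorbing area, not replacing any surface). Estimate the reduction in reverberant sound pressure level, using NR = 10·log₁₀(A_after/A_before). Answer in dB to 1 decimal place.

Total absorption A_before = 120×0.42 + 99×0.84 + 99×0.06
  = 50.400 + 83.160 + 5.940 = 139.500 m² sabins.
Treatment contributes 66.6·0.63 = 41.958 sabins.
A_after = 139.500 + 41.958 = 181.458 sabins.
NR = 10·log₁₀(181.458/139.500) = 1.1 dB.

1.1 dB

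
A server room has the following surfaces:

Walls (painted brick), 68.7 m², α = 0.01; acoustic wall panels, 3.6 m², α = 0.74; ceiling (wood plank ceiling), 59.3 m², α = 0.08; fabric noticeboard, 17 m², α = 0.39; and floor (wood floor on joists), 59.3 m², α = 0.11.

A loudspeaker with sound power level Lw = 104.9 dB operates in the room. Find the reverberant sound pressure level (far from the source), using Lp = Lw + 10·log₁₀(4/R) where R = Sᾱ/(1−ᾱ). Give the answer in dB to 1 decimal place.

Σ(Sᵢαᵢ) = 68.7·0.01 + 3.6·0.74 + 59.3·0.08 + 17·0.39 + 59.3·0.11 = 21.248; total area S = 207.9 m².
ᾱ = 0.1022, so room constant R = A/(1−ᾱ) = 23.667 m².
Lp = Lw + 10 log₁₀(4/R) = 104.9 -7.72 = 97.2 dB.

97.2 dB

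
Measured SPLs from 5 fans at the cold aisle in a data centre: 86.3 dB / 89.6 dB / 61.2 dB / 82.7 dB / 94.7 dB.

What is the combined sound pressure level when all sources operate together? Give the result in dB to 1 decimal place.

96.5 dB

Sum in the linear (power) domain: Σ 10^(Lᵢ/10) = 10^(86.3/10) + 10^(89.6/10) + 10^(61.2/10) + 10^(82.7/10) + 10^(94.7/10) = 4.477e+09.
Back to dB: 10·log₁₀ Σ = 96.5 dB.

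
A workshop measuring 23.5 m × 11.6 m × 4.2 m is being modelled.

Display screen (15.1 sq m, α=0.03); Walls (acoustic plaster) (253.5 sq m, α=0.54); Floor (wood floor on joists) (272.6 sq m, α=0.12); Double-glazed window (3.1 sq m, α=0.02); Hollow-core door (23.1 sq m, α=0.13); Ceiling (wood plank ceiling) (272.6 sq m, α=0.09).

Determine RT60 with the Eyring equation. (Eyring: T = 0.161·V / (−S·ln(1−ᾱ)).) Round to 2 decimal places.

0.82 s

Total surface area S = 15.1 + 253.5 + 272.6 + 3.1 + 23.1 + 272.6 = 840.0 sq m.
Absorption A = 15.1·0.03 + 253.5·0.54 + 272.6·0.12 + 3.1·0.02 + 23.1·0.13 + 272.6·0.09 = 197.654 sabins.
ᾱ = 197.654 / 840.0 = 0.2353.
−S·ln(1−ᾱ) = −840.0 × ln(1 − 0.2353) = 225.348.
V = 23.5 × 11.6 × 4.2 = 1144.92 m³.
RT60 = 0.161 × 1144.92 / 225.348 = 0.82 s.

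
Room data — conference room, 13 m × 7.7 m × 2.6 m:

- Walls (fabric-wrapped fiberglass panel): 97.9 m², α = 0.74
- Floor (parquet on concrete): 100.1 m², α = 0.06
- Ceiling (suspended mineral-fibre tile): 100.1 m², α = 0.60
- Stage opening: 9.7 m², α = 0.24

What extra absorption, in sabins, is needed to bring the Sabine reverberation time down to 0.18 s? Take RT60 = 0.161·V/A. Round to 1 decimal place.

91.9 sabins

Total absorption A₁ = 97.9×0.74 + 100.1×0.06 + 100.1×0.60 + 9.7×0.24
  = 72.446 + 6.006 + 60.060 + 2.328 = 140.840 m² sabins.
Target A₂ = 0.161·260.26/0.18 = 232.788 sabins (V = 260.26 m³).
ΔA = A₂ − A₁ = 232.788 − 140.840 = 91.9 sabins.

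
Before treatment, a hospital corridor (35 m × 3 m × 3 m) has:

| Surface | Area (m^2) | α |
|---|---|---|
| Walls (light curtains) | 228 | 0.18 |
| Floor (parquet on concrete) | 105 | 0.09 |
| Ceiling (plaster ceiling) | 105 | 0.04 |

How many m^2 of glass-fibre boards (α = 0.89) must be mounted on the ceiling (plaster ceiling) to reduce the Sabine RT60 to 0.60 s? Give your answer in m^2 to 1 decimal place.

Equivalent absorption area: A₁ = 228·0.18 + 105·0.09 + 105·0.04 = 54.690 m^2.
V = 315 m³. Target absorption A₂ = 0.161 × 315 / 0.60 = 84.525 sabins.
ΔA needed = 84.525 − 54.690 = 29.835 sabins.
Each m^2 of panel replacing the ceiling (plaster ceiling) adds (0.89 − 0.04) = 0.85 sabins.
Area = ΔA/Δα = 29.835/0.85 = 35.1 m^2.

35.1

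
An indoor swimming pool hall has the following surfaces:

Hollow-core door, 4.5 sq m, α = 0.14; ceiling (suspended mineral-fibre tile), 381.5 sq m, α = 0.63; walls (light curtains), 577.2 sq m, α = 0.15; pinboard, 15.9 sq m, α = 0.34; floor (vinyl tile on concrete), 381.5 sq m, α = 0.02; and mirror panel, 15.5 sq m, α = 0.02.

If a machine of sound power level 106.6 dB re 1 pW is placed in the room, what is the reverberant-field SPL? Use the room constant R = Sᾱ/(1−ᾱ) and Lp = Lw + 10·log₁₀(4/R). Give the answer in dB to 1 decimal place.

A = 340.901 sabins; S = 1376.1 sq m.
ᾱ = 0.2477, so room constant R = A/(1−ᾱ) = 453.145 sq m.
Lp = 106.6 + 10·log₁₀(4/453.145) = 106.6 + (-20.54) = 86.1 dB.

86.1 dB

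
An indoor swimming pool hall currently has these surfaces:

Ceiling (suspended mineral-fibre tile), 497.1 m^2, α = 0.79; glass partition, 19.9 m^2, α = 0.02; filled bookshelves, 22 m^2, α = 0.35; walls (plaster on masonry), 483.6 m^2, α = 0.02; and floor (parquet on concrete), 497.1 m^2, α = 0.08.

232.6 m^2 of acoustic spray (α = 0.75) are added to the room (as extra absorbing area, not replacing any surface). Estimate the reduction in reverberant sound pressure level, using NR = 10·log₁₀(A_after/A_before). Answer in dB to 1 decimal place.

Summing Sᵢαᵢ: 392.709 + 0.398 + 7.700 + 9.672 + 39.768 → A_before = 450.247 sabins.
Added absorption = 232.6 × 0.75 = 174.450 sabins.
A_after = 450.247 + 174.450 = 624.697 sabins.
NR = 10·log₁₀(624.697/450.247) = 1.4 dB.

1.4 dB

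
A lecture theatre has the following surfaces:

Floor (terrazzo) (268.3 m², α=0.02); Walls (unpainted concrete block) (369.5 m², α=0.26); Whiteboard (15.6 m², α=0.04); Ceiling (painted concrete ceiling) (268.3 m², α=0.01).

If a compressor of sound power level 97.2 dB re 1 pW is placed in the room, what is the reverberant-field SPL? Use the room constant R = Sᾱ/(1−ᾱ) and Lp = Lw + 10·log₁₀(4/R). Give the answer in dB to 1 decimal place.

82.5 dB

A = 104.743 sabins; S = 921.7 m².
ᾱ = 104.743/921.7 = 0.1136; R = Sᾱ/(1−ᾱ) = 104.743/(1−0.1136) = 118.167 m².
Lp = 97.2 + 10·log₁₀(4/118.167) = 97.2 + (-14.70) = 82.5 dB.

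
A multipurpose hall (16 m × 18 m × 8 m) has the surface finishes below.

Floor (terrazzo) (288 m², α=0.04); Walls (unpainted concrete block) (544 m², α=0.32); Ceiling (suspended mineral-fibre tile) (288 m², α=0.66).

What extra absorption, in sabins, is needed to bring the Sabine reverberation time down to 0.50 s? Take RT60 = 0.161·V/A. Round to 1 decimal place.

366.2 sabins

Summing Sᵢαᵢ: 11.520 + 174.080 + 190.080 → A₁ = 375.680 sabins.
For T = 0.50 s, need A₂ = 0.161·V/T = 0.161·2304/0.50 = 741.888 sabins.
Additional absorption ΔA = 741.888 − 375.680 = 366.2 sabins.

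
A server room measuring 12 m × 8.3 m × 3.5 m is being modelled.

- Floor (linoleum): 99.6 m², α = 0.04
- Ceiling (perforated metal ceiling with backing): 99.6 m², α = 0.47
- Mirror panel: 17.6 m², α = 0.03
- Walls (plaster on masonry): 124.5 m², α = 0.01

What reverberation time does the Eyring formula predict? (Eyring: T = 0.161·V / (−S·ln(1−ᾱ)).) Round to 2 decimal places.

Total surface area S = 99.6 + 99.6 + 17.6 + 124.5 = 341.3 m².
Absorption A = 99.6·0.04 + 99.6·0.47 + 17.6·0.03 + 124.5·0.01 = 52.569 sabins.
ᾱ = 52.569 / 341.3 = 0.1540.
−S·ln(1−ᾱ) = −341.3 × ln(1 − 0.1540) = 57.078.
V = 12 × 8.3 × 3.5 = 348.6 m³.
RT60 = 0.161 × 348.6 / 57.078 = 0.98 s.

0.98 s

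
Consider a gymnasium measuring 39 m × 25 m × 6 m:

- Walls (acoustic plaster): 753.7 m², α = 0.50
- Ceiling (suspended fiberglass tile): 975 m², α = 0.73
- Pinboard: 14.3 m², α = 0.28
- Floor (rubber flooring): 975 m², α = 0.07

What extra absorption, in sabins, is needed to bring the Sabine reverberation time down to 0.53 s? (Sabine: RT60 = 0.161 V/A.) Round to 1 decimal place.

A₁ = Σ Sᵢαᵢ = 753.7×0.50 + 975×0.73 + 14.3×0.28 + 975×0.07 = 1160.854 sabins.
V = 5850 m³. Required absorption A₂ = 0.161 × 5850 / 0.53 = 1777.075 sabins.
Shortfall: 1777.075 − 1160.854 = 616.2 sabins.

616.2 sabins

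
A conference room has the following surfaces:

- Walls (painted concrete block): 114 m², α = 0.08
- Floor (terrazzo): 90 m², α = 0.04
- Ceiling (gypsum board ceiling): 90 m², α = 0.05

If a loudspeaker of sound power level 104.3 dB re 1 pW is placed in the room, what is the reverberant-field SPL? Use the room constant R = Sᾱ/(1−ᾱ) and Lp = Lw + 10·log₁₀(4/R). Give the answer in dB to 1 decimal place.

97.7 dB

Σ(Sᵢαᵢ) = 114·0.08 + 90·0.04 + 90·0.05 = 17.220; total area S = 294.0 m².
ᾱ = 0.0586, so room constant R = A/(1−ᾱ) = 18.292 m².
Lp = Lw + 10 log₁₀(4/R) = 104.3 -6.60 = 97.7 dB.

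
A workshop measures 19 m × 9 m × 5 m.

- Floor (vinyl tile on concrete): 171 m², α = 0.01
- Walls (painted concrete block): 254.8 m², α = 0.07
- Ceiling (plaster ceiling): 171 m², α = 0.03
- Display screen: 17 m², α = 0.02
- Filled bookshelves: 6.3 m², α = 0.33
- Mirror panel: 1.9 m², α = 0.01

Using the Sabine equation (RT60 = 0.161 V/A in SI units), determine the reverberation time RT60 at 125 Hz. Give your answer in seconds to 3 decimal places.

5.077 s

Total absorption A = 171*0.01 + 254.8*0.07 + 171*0.03 + 17*0.02 + 6.3*0.33 + 1.9*0.01
  = 1.710 + 17.836 + 5.130 + 0.340 + 2.079 + 0.019 = 27.114 m² sabins.
Volume V = 19 × 9 × 5 = 855 m³.
Sabine: RT60 = 0.161 × 855 / 27.114 = 5.077 s.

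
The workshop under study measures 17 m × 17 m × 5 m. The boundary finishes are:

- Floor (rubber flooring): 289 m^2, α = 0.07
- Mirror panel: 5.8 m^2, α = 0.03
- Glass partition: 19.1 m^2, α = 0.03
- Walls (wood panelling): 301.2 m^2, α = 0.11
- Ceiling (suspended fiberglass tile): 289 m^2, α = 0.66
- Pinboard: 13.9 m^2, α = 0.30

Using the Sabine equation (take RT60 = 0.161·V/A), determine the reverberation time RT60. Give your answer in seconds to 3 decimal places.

0.934 sec

Summing Sᵢαᵢ: 20.230 + 0.174 + 0.573 + 33.132 + 190.740 + 4.170 → A = 249.019 sabins.
V = 17·17·5 = 1445 m³.
Sabine: RT60 = 0.161 × 1445 / 249.019 = 0.934 s.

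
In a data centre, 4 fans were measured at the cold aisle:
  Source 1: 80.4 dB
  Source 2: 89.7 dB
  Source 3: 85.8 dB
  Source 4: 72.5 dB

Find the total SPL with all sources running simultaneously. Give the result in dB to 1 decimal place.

Converting to relative power and adding: 10^(80.4/10) + 10^(89.7/10) + 10^(85.8/10) + 10^(72.5/10) = 1.441e+09.
L_total = 10·log₁₀(1.441e+09) = 91.6 dB.

91.6 dB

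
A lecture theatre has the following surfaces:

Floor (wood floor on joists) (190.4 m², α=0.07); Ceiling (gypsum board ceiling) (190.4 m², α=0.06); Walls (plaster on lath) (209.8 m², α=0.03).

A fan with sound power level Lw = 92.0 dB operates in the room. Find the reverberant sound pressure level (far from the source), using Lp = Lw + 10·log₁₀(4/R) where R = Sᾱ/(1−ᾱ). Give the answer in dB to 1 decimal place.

Σ(Sᵢαᵢ) = 190.4×0.07 + 190.4×0.06 + 209.8×0.03 = 31.046; total area S = 590.6 m².
ᾱ = 31.046/590.6 = 0.0526; R = Sᾱ/(1−ᾱ) = 31.046/(1−0.0526) = 32.770 m².
Lp = Lw + 10 log₁₀(4/R) = 92.0 -9.13 = 82.9 dB.

82.9 dB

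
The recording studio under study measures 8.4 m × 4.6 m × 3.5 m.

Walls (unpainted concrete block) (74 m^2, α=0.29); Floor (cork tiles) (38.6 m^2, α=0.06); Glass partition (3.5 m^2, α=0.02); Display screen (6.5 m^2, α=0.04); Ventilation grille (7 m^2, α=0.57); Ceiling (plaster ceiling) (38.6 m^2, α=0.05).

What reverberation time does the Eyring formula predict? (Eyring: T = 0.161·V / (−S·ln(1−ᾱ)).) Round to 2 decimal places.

S = Σ Sᵢ = 168.2 m^2.
Absorption A = 74·0.29 + 38.6·0.06 + 3.5·0.02 + 6.5·0.04 + 7·0.57 + 38.6·0.05 = 30.026 sabins.
ᾱ = 30.026 / 168.2 = 0.1785.
Eyring denominator: −S ln(1−ᾱ) = 33.072.
V = 8.4 × 4.6 × 3.5 = 135.24 m³.
T = 0.161·V/[−S·ln(1−ᾱ)] = 0.161·135.24/33.072 = 0.66 s.

0.66 sec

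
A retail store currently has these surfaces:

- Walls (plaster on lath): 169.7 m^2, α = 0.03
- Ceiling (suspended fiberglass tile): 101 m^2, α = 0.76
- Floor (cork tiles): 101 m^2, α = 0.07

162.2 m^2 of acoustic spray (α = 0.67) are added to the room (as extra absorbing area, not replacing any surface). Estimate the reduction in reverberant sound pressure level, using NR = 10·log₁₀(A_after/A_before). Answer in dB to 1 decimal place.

Summing Sᵢαᵢ: 5.091 + 76.760 + 7.070 → A_before = 88.921 sabins.
Treatment contributes 162.2·0.67 = 108.674 sabins.
A_after = 88.921 + 108.674 = 197.595 sabins.
Reduction = 10 log₁₀(A_after/A_before) = 10 log₁₀(2.2221) = 3.5 dB.

3.5 dB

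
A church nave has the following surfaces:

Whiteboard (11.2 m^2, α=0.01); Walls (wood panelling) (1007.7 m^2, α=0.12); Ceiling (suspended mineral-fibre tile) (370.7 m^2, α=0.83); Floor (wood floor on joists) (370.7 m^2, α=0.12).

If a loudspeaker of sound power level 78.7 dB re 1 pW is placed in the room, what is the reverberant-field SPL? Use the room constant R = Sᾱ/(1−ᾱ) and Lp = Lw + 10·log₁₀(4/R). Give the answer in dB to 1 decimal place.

56.6 dB

Σ(Sᵢαᵢ) = 11.2·0.01 + 1007.7·0.12 + 370.7·0.83 + 370.7·0.12 = 473.201; total area S = 1760.3 m^2.
ᾱ = 473.201/1760.3 = 0.2688; R = Sᾱ/(1−ᾱ) = 473.201/(1−0.2688) = 647.157 m^2.
Lp = Lw + 10 log₁₀(4/R) = 78.7 -22.09 = 56.6 dB.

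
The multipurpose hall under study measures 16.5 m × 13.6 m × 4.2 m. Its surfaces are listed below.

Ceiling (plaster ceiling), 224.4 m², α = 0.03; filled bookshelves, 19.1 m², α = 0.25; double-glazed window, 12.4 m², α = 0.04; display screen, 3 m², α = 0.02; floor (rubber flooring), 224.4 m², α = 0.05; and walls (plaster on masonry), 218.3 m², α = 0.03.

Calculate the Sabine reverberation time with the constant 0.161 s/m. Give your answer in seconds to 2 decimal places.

Total absorption A = 224.4·0.03 + 19.1·0.25 + 12.4·0.04 + 3·0.02 + 224.4·0.05 + 218.3·0.03
  = 6.732 + 4.775 + 0.496 + 0.060 + 11.220 + 6.549 = 29.832 m² sabins.
Room volume: 942.48 m³.
T = 0.161 V/A = 0.161·942.48/29.832 = 5.09 s.

5.09 s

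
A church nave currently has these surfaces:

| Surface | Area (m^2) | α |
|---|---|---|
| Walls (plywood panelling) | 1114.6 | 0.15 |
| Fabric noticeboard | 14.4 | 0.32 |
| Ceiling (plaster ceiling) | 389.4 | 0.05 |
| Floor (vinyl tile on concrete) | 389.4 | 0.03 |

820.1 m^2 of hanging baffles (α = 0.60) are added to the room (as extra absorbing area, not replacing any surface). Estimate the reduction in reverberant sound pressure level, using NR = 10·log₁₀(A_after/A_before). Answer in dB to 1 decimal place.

5.3 dB

Summing Sᵢαᵢ: 167.190 + 4.608 + 19.470 + 11.682 → A_before = 202.950 sabins.
Treatment contributes 820.1·0.60 = 492.060 sabins.
New total A_after = 695.010 sabins.
Reduction = 10 log₁₀(A_after/A_before) = 10 log₁₀(3.4245) = 5.3 dB.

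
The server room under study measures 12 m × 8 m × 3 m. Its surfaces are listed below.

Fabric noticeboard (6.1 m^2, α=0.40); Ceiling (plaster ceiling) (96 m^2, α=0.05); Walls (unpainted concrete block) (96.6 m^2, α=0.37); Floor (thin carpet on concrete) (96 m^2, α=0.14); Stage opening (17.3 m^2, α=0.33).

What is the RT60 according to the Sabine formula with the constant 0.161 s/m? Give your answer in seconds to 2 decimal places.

A = Σ Sᵢαᵢ = 6.1·0.40 + 96·0.05 + 96.6·0.37 + 96·0.14 + 17.3·0.33 = 62.131 sabins.
Room volume: 288 m³.
T = 0.161 V/A = 0.161·288/62.131 = 0.75 s.

0.75 s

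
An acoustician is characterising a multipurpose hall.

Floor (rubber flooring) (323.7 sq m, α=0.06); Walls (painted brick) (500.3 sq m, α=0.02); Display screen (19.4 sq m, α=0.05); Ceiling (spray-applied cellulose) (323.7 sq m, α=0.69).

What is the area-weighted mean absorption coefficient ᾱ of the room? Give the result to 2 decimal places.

0.22

Total surface area S = 1167.1 sq m.
A = 323.7*0.06 + 500.3*0.02 + 19.4*0.05 + 323.7*0.69 = 253.751 sabins.
ᾱ = A/S = 0.22.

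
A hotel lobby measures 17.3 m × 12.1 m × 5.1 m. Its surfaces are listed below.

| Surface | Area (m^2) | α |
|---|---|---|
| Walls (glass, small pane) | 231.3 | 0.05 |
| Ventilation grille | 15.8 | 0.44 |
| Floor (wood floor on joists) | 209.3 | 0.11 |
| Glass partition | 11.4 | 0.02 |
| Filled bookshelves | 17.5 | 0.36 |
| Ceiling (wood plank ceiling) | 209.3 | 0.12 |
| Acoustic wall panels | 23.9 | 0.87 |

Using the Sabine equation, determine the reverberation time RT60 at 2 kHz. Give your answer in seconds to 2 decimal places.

1.83 s

Equivalent absorption area: A = 231.3*0.05 + 15.8*0.44 + 209.3*0.11 + 11.4*0.02 + 17.5*0.36 + 209.3*0.12 + 23.9*0.87 = 93.977 m^2.
Room volume: 1067.583 m³.
RT60 = 0.161 · V / A = 0.161 × 1067.583 / 93.977 = 1.83 s.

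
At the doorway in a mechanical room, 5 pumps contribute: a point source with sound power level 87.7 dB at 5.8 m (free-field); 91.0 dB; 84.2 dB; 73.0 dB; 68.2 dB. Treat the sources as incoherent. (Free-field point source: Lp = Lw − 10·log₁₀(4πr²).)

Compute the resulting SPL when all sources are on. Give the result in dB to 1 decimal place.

Source at 5.8 m: Lp = 87.7 − 10·log₁₀(4π·5.8²) = 87.7 − 10·log₁₀(422.733) = 61.4 dB.
Converting to relative power and adding: 10^(61.4/10) + 10^(91.0/10) + 10^(84.2/10) + 10^(73.0/10) + 10^(68.2/10) = 1.55e+09.
Back to dB: 10·log₁₀ Σ = 91.9 dB.

91.9 dB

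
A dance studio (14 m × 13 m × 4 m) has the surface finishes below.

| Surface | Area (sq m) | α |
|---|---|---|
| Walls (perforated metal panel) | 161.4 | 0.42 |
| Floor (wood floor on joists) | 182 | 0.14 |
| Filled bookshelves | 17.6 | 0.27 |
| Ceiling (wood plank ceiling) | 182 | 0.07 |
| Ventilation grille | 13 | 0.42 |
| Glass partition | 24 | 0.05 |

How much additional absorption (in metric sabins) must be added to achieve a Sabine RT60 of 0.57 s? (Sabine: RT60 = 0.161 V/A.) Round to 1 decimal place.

Equivalent absorption area: A₁ = 161.4*0.42 + 182*0.14 + 17.6*0.27 + 182*0.07 + 13*0.42 + 24*0.05 = 117.420 sq m.
V = 728 m³. Required absorption A₂ = 0.161 × 728 / 0.57 = 205.628 sabins.
Additional absorption ΔA = 205.628 − 117.420 = 88.2 sabins.

88.2 sabins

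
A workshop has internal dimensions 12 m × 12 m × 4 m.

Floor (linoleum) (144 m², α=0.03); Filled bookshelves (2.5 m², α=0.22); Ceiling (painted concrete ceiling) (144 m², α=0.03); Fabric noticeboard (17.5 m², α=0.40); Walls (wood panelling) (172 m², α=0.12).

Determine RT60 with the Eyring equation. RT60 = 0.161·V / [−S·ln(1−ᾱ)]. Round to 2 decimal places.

S = Σ Sᵢ = 480.0 m².
Σ(Sᵢαᵢ) = 144·0.03 + 2.5·0.22 + 144·0.03 + 17.5·0.40 + 172·0.12 = 36.830.
ᾱ = 36.830 / 480.0 = 0.0767.
Eyring denominator: −S ln(1−ᾱ) = 38.305.
V = 12 × 12 × 4 = 576 m³.
T = 0.161·V/[−S·ln(1−ᾱ)] = 0.161·576/38.305 = 2.42 s.

2.42 seconds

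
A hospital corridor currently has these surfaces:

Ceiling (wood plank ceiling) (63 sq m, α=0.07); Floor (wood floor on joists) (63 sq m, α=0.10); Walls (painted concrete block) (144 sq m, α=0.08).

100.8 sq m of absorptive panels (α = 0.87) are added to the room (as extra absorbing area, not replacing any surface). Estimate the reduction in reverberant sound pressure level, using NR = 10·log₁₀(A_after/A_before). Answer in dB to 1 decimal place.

6.9 dB

Total absorption A_before = 63*0.07 + 63*0.10 + 144*0.08
  = 4.410 + 6.300 + 11.520 = 22.230 sq m sabins.
Treatment contributes 100.8·0.87 = 87.696 sabins.
A_after = 22.230 + 87.696 = 109.926 sabins.
NR = 10·log₁₀(109.926/22.230) = 6.9 dB.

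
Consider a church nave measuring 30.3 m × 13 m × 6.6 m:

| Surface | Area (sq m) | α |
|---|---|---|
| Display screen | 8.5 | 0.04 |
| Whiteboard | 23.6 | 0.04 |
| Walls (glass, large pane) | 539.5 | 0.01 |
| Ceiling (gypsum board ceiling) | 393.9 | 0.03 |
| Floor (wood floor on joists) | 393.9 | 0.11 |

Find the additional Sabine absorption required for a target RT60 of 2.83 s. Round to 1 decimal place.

86.1 sabins

Summing Sᵢαᵢ: 0.340 + 0.944 + 5.395 + 11.817 + 43.329 → A₁ = 61.825 sabins.
Target A₂ = 0.161·2599.74/2.83 = 147.900 sabins (V = 2599.74 m³).
Additional absorption ΔA = 147.900 − 61.825 = 86.1 sabins.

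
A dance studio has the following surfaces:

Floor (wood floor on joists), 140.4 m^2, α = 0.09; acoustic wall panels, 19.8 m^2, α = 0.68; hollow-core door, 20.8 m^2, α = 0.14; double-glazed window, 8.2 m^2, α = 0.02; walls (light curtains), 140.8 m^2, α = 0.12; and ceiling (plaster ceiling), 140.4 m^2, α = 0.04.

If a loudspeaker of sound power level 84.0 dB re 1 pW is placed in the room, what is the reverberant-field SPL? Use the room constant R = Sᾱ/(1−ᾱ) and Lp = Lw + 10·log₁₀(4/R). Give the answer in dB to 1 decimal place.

72.4 dB

A = 51.688 sabins; S = 470.4 m^2.
ᾱ = 0.1099, so room constant R = A/(1−ᾱ) = 58.070 m^2.
Lp = 84.0 + 10·log₁₀(4/58.070) = 84.0 + (-11.62) = 72.4 dB.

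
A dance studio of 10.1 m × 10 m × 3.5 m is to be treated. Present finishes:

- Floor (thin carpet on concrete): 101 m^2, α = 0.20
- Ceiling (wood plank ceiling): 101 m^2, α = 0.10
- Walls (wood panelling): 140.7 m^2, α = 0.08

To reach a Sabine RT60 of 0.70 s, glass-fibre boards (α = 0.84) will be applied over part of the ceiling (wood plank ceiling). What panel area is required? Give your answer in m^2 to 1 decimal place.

53.7

A₁ = Σ Sᵢαᵢ = 101×0.20 + 101×0.10 + 140.7×0.08 = 41.556 sabins.
Required A₂ = 0.161·353.5/0.70 = 81.305 sabins.
ΔA needed = 81.305 − 41.556 = 39.749 sabins.
Net gain per m^2: Δα = 0.84 − 0.10 = 0.74.
Area = ΔA/Δα = 39.749/0.74 = 53.7 m^2.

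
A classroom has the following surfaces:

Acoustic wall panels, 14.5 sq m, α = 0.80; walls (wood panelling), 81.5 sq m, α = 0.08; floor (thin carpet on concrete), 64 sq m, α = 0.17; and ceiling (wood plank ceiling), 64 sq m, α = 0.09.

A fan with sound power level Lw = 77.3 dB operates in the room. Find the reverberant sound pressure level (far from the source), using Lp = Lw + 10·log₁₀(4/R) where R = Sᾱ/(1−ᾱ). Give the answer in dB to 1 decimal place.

Σ(Sᵢαᵢ) = 14.5·0.80 + 81.5·0.08 + 64·0.17 + 64·0.09 = 34.760; total area S = 224.0 sq m.
ᾱ = 34.760/224.0 = 0.1552; R = Sᾱ/(1−ᾱ) = 34.760/(1−0.1552) = 41.146 sq m.
Lp = 77.3 + 10·log₁₀(4/41.146) = 77.3 + (-10.12) = 67.2 dB.

67.2 dB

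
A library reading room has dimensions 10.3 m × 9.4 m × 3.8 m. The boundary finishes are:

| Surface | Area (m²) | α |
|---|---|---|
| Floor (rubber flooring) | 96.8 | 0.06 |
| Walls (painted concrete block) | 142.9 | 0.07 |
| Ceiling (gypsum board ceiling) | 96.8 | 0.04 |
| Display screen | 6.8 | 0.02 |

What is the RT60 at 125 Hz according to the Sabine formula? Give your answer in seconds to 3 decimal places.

2.989 sec

A = Σ Sᵢαᵢ = 96.8·0.06 + 142.9·0.07 + 96.8·0.04 + 6.8·0.02 = 19.819 sabins.
V = 10.3·9.4·3.8 = 367.916 m³.
T = 0.161 V/A = 0.161·367.916/19.819 = 2.989 s.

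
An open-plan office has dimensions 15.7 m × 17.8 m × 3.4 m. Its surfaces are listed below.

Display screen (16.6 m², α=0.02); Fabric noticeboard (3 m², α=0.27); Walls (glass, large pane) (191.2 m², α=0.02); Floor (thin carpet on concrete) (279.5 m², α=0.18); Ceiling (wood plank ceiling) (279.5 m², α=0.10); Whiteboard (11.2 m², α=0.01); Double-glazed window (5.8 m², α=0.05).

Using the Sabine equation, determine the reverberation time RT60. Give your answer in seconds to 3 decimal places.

1.829 sec

A = Σ Sᵢαᵢ = 16.6*0.02 + 3*0.27 + 191.2*0.02 + 279.5*0.18 + 279.5*0.10 + 11.2*0.01 + 5.8*0.05 = 83.628 sabins.
V = 15.7·17.8·3.4 = 950.164 m³.
RT60 = 0.161 · V / A = 0.161 × 950.164 / 83.628 = 1.829 s.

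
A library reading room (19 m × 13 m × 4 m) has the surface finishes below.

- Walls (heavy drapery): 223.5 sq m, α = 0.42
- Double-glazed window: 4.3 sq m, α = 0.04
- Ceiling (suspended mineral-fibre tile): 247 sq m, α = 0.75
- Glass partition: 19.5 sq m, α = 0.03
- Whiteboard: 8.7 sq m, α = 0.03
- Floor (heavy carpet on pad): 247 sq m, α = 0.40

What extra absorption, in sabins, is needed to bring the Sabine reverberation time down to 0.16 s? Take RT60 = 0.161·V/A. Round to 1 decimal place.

A₁ = Σ Sᵢαᵢ = 223.5×0.42 + 4.3×0.04 + 247×0.75 + 19.5×0.03 + 8.7×0.03 + 247×0.40 = 378.938 sabins.
V = 988 m³. Required absorption A₂ = 0.161 × 988 / 0.16 = 994.175 sabins.
ΔA = A₂ − A₁ = 994.175 − 378.938 = 615.2 sabins.

615.2 sabins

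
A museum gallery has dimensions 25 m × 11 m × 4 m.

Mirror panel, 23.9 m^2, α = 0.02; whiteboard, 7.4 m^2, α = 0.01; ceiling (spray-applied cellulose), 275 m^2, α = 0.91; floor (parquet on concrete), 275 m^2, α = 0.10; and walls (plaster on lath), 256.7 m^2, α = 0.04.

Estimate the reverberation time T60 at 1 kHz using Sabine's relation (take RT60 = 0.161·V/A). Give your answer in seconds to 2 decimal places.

Total absorption A = 23.9×0.02 + 7.4×0.01 + 275×0.91 + 275×0.10 + 256.7×0.04
  = 0.478 + 0.074 + 250.250 + 27.500 + 10.268 = 288.570 m^2 sabins.
V = 25·11·4 = 1100 m³.
T = 0.161 V/A = 0.161·1100/288.570 = 0.61 s.

0.61 s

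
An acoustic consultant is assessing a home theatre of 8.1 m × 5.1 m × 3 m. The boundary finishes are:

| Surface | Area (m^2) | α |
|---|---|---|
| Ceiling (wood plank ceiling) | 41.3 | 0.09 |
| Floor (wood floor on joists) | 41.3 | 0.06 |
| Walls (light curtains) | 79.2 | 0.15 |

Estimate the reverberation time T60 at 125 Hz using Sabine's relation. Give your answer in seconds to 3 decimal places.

1.104 s

Summing Sᵢαᵢ: 3.717 + 2.478 + 11.880 → A = 18.075 sabins.
V = 8.1·5.1·3 = 123.93 m³.
RT60 = 0.161 · V / A = 0.161 × 123.93 / 18.075 = 1.104 s.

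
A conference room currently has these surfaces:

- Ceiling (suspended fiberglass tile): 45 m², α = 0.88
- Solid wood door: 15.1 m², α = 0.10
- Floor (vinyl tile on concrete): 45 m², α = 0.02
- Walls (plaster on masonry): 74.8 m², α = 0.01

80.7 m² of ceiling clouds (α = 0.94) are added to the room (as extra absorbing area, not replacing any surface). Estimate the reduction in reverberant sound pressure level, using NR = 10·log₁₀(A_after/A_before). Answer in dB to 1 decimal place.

A_before = Σ Sᵢαᵢ = 45*0.88 + 15.1*0.10 + 45*0.02 + 74.8*0.01 = 42.758 sabins.
Treatment contributes 80.7·0.94 = 75.858 sabins.
New total A_after = 118.616 sabins.
NR = 10·log₁₀(118.616/42.758) = 4.4 dB.

4.4 dB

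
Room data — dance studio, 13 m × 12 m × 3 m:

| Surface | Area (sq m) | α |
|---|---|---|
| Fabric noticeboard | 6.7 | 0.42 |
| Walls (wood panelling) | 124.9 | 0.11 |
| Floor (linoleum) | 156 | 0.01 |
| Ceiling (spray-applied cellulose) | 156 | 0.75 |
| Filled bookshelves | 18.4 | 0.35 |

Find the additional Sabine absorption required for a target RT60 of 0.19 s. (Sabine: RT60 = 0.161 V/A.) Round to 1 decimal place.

255.0 sabins

A₁ = Σ Sᵢαᵢ = 6.7*0.42 + 124.9*0.11 + 156*0.01 + 156*0.75 + 18.4*0.35 = 141.553 sabins.
V = 468 m³. Required absorption A₂ = 0.161 × 468 / 0.19 = 396.568 sabins.
ΔA = A₂ − A₁ = 396.568 − 141.553 = 255.0 sabins.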